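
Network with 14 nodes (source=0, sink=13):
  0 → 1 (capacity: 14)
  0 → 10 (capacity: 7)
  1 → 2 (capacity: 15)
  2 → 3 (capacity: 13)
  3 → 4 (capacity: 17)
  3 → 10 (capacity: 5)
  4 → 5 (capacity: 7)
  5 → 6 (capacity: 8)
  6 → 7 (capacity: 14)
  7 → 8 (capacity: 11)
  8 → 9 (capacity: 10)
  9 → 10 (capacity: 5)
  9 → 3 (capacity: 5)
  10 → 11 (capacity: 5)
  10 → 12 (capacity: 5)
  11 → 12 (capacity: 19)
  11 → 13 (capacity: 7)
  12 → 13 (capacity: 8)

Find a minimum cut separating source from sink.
Min cut value = 10, edges: (10,11), (10,12)

Min cut value: 10
Partition: S = [0, 1, 2, 3, 4, 5, 6, 7, 8, 9, 10], T = [11, 12, 13]
Cut edges: (10,11), (10,12)

By max-flow min-cut theorem, max flow = min cut = 10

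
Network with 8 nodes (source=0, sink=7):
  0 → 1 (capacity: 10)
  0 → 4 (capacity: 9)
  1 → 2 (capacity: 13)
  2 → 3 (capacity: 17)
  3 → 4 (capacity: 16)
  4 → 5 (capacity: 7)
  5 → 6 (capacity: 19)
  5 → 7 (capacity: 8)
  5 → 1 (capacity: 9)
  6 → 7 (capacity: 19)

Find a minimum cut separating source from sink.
Min cut value = 7, edges: (4,5)

Min cut value: 7
Partition: S = [0, 1, 2, 3, 4], T = [5, 6, 7]
Cut edges: (4,5)

By max-flow min-cut theorem, max flow = min cut = 7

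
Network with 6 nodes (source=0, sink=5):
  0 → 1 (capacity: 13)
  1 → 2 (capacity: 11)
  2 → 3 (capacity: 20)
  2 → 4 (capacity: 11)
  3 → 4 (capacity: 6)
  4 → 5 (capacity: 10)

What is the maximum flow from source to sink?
Maximum flow = 10

Max flow: 10

Flow assignment:
  0 → 1: 10/13
  1 → 2: 10/11
  2 → 4: 10/11
  4 → 5: 10/10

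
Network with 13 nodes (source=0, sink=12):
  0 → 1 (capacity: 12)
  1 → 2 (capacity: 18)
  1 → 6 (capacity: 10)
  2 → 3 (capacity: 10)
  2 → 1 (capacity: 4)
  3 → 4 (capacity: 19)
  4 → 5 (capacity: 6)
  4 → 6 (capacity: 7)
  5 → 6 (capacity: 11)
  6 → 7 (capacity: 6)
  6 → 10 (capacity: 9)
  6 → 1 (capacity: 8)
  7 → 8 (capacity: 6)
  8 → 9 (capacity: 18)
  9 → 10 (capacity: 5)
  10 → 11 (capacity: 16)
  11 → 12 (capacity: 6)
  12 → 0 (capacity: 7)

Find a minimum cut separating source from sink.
Min cut value = 6, edges: (11,12)

Min cut value: 6
Partition: S = [0, 1, 2, 3, 4, 5, 6, 7, 8, 9, 10, 11], T = [12]
Cut edges: (11,12)

By max-flow min-cut theorem, max flow = min cut = 6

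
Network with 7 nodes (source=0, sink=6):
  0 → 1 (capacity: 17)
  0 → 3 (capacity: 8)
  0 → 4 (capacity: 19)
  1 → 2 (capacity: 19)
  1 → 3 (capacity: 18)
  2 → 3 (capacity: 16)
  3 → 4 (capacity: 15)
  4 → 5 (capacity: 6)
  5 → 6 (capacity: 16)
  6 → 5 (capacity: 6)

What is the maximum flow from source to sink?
Maximum flow = 6

Max flow: 6

Flow assignment:
  0 → 1: 6/17
  1 → 3: 6/18
  3 → 4: 6/15
  4 → 5: 6/6
  5 → 6: 6/16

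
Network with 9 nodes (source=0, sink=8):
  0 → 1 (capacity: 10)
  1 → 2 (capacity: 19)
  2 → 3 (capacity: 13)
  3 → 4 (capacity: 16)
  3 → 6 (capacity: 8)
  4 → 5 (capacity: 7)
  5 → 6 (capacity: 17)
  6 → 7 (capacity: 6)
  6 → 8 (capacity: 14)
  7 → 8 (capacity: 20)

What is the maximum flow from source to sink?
Maximum flow = 10

Max flow: 10

Flow assignment:
  0 → 1: 10/10
  1 → 2: 10/19
  2 → 3: 10/13
  3 → 4: 2/16
  3 → 6: 8/8
  4 → 5: 2/7
  5 → 6: 2/17
  6 → 8: 10/14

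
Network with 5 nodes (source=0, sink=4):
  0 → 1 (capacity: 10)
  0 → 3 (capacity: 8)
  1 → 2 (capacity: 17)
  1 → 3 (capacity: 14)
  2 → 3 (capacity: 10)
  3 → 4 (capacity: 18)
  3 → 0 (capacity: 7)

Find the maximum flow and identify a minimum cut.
Max flow = 18, Min cut edges: (3,4)

Maximum flow: 18
Minimum cut: (3,4)
Partition: S = [0, 1, 2, 3], T = [4]

Max-flow min-cut theorem verified: both equal 18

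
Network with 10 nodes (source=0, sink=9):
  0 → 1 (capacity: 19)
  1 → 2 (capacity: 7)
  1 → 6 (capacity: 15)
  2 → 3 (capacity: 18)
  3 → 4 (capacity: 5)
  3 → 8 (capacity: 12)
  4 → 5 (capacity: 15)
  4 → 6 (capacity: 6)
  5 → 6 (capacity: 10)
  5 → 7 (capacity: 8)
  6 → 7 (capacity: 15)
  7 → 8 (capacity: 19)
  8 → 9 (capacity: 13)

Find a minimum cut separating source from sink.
Min cut value = 13, edges: (8,9)

Min cut value: 13
Partition: S = [0, 1, 2, 3, 4, 5, 6, 7, 8], T = [9]
Cut edges: (8,9)

By max-flow min-cut theorem, max flow = min cut = 13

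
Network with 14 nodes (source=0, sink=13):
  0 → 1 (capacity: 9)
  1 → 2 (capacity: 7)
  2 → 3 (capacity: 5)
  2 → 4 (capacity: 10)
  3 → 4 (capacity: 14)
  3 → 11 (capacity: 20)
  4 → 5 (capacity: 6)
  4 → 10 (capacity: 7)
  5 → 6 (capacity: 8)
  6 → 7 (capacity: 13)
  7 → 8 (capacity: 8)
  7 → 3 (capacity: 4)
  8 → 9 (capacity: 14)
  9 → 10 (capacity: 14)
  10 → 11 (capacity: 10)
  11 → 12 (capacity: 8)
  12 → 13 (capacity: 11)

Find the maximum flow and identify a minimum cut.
Max flow = 7, Min cut edges: (1,2)

Maximum flow: 7
Minimum cut: (1,2)
Partition: S = [0, 1], T = [2, 3, 4, 5, 6, 7, 8, 9, 10, 11, 12, 13]

Max-flow min-cut theorem verified: both equal 7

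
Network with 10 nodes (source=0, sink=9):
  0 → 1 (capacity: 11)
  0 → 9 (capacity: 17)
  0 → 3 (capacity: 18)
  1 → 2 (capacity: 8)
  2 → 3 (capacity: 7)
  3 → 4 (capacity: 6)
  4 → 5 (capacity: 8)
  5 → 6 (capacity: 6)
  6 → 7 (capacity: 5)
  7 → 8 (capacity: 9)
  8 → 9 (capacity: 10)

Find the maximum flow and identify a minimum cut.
Max flow = 22, Min cut edges: (0,9), (6,7)

Maximum flow: 22
Minimum cut: (0,9), (6,7)
Partition: S = [0, 1, 2, 3, 4, 5, 6], T = [7, 8, 9]

Max-flow min-cut theorem verified: both equal 22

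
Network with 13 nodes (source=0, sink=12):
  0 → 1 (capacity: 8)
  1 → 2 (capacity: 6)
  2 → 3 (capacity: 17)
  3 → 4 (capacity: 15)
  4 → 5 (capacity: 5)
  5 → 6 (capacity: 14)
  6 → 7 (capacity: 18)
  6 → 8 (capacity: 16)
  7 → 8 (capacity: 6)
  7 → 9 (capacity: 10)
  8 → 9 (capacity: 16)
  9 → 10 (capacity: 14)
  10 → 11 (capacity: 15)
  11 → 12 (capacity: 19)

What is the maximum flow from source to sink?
Maximum flow = 5

Max flow: 5

Flow assignment:
  0 → 1: 5/8
  1 → 2: 5/6
  2 → 3: 5/17
  3 → 4: 5/15
  4 → 5: 5/5
  5 → 6: 5/14
  6 → 7: 5/18
  7 → 9: 5/10
  9 → 10: 5/14
  10 → 11: 5/15
  11 → 12: 5/19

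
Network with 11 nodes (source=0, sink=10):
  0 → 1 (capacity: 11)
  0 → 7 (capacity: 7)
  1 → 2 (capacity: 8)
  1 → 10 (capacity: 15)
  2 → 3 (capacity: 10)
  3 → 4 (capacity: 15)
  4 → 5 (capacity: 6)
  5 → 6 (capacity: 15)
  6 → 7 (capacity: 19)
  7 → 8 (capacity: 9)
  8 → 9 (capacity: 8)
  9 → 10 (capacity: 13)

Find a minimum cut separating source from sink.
Min cut value = 18, edges: (0,1), (0,7)

Min cut value: 18
Partition: S = [0], T = [1, 2, 3, 4, 5, 6, 7, 8, 9, 10]
Cut edges: (0,1), (0,7)

By max-flow min-cut theorem, max flow = min cut = 18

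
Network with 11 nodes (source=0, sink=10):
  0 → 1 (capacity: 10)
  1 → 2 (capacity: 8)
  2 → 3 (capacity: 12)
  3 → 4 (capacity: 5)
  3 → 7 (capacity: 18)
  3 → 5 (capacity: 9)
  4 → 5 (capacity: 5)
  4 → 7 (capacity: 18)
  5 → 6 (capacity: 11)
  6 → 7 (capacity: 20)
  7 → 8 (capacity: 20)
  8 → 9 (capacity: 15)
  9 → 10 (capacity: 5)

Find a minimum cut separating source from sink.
Min cut value = 5, edges: (9,10)

Min cut value: 5
Partition: S = [0, 1, 2, 3, 4, 5, 6, 7, 8, 9], T = [10]
Cut edges: (9,10)

By max-flow min-cut theorem, max flow = min cut = 5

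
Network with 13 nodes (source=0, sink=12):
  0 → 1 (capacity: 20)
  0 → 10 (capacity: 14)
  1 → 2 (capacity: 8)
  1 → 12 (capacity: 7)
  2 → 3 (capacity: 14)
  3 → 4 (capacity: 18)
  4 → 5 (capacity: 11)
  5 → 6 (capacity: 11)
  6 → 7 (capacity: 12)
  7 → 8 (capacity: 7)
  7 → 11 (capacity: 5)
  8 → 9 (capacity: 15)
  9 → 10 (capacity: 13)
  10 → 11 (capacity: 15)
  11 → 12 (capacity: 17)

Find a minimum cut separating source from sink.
Min cut value = 24, edges: (1,12), (11,12)

Min cut value: 24
Partition: S = [0, 1, 2, 3, 4, 5, 6, 7, 8, 9, 10, 11], T = [12]
Cut edges: (1,12), (11,12)

By max-flow min-cut theorem, max flow = min cut = 24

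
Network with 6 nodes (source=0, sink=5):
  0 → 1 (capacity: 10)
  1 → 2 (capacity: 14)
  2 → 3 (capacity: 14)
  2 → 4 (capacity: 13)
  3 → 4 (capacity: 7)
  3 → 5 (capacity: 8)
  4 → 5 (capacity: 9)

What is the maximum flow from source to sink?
Maximum flow = 10

Max flow: 10

Flow assignment:
  0 → 1: 10/10
  1 → 2: 10/14
  2 → 3: 10/14
  3 → 4: 2/7
  3 → 5: 8/8
  4 → 5: 2/9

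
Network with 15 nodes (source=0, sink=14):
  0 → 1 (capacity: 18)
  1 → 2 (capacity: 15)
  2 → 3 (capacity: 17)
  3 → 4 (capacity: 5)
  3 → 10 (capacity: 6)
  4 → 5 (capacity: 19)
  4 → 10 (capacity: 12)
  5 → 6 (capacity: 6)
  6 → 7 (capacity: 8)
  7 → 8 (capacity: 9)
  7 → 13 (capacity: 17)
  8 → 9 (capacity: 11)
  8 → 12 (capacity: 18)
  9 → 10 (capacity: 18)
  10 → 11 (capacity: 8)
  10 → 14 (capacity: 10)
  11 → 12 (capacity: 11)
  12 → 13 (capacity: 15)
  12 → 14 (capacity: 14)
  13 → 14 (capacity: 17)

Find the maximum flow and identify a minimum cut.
Max flow = 11, Min cut edges: (3,4), (3,10)

Maximum flow: 11
Minimum cut: (3,4), (3,10)
Partition: S = [0, 1, 2, 3], T = [4, 5, 6, 7, 8, 9, 10, 11, 12, 13, 14]

Max-flow min-cut theorem verified: both equal 11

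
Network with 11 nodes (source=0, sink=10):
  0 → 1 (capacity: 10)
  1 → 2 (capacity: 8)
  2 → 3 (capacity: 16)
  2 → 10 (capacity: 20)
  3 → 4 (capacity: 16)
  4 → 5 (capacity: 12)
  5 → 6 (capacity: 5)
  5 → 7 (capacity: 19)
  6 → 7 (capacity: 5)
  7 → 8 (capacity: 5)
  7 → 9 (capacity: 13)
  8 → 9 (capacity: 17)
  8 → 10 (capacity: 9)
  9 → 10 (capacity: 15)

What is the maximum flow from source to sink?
Maximum flow = 8

Max flow: 8

Flow assignment:
  0 → 1: 8/10
  1 → 2: 8/8
  2 → 10: 8/20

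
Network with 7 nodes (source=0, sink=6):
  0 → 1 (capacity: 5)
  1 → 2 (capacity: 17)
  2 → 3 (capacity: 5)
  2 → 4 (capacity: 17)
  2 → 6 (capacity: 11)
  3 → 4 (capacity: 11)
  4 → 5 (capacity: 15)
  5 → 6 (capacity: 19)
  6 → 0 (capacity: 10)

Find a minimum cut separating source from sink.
Min cut value = 5, edges: (0,1)

Min cut value: 5
Partition: S = [0], T = [1, 2, 3, 4, 5, 6]
Cut edges: (0,1)

By max-flow min-cut theorem, max flow = min cut = 5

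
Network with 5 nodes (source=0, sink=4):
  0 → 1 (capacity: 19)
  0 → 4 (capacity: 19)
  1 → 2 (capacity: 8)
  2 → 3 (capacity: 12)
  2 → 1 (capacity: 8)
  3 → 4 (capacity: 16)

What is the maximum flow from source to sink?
Maximum flow = 27

Max flow: 27

Flow assignment:
  0 → 1: 8/19
  0 → 4: 19/19
  1 → 2: 8/8
  2 → 3: 8/12
  3 → 4: 8/16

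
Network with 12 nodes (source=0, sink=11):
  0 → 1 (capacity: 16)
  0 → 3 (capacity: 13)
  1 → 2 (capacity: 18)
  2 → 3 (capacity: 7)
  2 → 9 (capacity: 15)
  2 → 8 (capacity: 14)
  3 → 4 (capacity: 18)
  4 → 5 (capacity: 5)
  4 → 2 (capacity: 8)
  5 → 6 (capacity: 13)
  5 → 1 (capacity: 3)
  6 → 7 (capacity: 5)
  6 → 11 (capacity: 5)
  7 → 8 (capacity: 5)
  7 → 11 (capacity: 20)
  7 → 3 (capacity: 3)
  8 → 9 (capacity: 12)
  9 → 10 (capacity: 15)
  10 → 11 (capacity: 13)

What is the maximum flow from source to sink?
Maximum flow = 18

Max flow: 18

Flow assignment:
  0 → 1: 5/16
  0 → 3: 13/13
  1 → 2: 5/18
  2 → 9: 13/15
  3 → 4: 13/18
  4 → 5: 5/5
  4 → 2: 8/8
  5 → 6: 5/13
  6 → 11: 5/5
  9 → 10: 13/15
  10 → 11: 13/13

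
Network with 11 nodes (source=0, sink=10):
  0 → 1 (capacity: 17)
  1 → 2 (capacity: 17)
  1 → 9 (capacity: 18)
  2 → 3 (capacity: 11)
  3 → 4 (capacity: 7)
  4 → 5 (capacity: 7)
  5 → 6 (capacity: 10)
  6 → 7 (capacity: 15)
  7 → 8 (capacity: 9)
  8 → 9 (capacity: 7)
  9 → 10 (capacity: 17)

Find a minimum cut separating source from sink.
Min cut value = 17, edges: (9,10)

Min cut value: 17
Partition: S = [0, 1, 2, 3, 4, 5, 6, 7, 8, 9], T = [10]
Cut edges: (9,10)

By max-flow min-cut theorem, max flow = min cut = 17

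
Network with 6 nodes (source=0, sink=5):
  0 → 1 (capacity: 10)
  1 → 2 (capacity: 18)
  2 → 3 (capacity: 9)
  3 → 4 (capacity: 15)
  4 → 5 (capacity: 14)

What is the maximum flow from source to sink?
Maximum flow = 9

Max flow: 9

Flow assignment:
  0 → 1: 9/10
  1 → 2: 9/18
  2 → 3: 9/9
  3 → 4: 9/15
  4 → 5: 9/14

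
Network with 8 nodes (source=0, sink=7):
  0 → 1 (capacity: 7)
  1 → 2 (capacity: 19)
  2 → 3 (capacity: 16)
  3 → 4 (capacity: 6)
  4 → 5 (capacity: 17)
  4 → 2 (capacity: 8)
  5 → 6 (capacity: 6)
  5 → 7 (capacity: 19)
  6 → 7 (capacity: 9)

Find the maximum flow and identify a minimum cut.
Max flow = 6, Min cut edges: (3,4)

Maximum flow: 6
Minimum cut: (3,4)
Partition: S = [0, 1, 2, 3], T = [4, 5, 6, 7]

Max-flow min-cut theorem verified: both equal 6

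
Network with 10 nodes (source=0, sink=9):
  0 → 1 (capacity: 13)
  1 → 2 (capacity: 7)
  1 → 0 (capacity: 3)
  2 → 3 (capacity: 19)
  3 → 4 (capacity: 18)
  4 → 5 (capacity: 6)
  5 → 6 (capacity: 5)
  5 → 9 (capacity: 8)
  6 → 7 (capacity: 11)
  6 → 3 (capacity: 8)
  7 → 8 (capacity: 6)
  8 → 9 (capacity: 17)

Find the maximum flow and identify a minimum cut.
Max flow = 6, Min cut edges: (4,5)

Maximum flow: 6
Minimum cut: (4,5)
Partition: S = [0, 1, 2, 3, 4], T = [5, 6, 7, 8, 9]

Max-flow min-cut theorem verified: both equal 6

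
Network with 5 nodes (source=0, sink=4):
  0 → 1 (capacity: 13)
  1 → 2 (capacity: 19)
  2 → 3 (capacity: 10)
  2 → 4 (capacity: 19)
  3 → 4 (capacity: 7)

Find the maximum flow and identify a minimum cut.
Max flow = 13, Min cut edges: (0,1)

Maximum flow: 13
Minimum cut: (0,1)
Partition: S = [0], T = [1, 2, 3, 4]

Max-flow min-cut theorem verified: both equal 13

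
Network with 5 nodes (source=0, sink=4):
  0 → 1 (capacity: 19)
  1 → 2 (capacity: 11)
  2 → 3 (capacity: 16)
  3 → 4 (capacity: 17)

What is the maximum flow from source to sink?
Maximum flow = 11

Max flow: 11

Flow assignment:
  0 → 1: 11/19
  1 → 2: 11/11
  2 → 3: 11/16
  3 → 4: 11/17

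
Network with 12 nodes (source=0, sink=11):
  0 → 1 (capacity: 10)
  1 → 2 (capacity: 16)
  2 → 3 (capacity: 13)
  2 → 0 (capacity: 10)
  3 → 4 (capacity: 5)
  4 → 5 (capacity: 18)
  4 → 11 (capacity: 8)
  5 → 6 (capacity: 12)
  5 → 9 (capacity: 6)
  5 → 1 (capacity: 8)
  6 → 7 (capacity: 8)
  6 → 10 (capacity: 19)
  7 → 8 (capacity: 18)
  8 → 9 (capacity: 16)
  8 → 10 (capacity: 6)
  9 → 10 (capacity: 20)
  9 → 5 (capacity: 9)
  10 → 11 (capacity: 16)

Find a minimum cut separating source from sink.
Min cut value = 5, edges: (3,4)

Min cut value: 5
Partition: S = [0, 1, 2, 3], T = [4, 5, 6, 7, 8, 9, 10, 11]
Cut edges: (3,4)

By max-flow min-cut theorem, max flow = min cut = 5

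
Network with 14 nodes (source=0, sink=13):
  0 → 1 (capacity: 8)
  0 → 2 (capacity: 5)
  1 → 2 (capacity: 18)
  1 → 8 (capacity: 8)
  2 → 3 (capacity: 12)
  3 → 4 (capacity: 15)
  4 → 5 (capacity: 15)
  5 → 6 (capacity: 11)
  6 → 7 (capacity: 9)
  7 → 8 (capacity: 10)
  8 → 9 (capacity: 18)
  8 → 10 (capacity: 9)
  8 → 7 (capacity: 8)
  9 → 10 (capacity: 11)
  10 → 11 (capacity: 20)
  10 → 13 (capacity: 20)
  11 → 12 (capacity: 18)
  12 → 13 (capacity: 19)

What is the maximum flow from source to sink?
Maximum flow = 13

Max flow: 13

Flow assignment:
  0 → 1: 8/8
  0 → 2: 5/5
  1 → 8: 8/8
  2 → 3: 5/12
  3 → 4: 5/15
  4 → 5: 5/15
  5 → 6: 5/11
  6 → 7: 5/9
  7 → 8: 5/10
  8 → 9: 4/18
  8 → 10: 9/9
  9 → 10: 4/11
  10 → 13: 13/20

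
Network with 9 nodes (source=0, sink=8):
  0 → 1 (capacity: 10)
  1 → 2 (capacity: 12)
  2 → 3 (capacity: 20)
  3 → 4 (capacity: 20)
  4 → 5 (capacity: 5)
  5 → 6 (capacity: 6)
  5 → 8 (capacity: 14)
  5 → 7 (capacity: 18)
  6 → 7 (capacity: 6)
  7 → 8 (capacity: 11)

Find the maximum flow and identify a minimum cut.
Max flow = 5, Min cut edges: (4,5)

Maximum flow: 5
Minimum cut: (4,5)
Partition: S = [0, 1, 2, 3, 4], T = [5, 6, 7, 8]

Max-flow min-cut theorem verified: both equal 5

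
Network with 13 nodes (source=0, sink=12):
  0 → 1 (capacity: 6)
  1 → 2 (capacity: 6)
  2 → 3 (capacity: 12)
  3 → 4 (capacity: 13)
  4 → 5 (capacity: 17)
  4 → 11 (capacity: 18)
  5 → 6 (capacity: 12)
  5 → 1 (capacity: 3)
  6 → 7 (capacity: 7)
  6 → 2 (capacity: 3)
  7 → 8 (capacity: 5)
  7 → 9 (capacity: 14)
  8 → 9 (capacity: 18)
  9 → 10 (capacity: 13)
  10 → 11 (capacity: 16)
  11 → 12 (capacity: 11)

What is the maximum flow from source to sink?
Maximum flow = 6

Max flow: 6

Flow assignment:
  0 → 1: 6/6
  1 → 2: 6/6
  2 → 3: 6/12
  3 → 4: 6/13
  4 → 11: 6/18
  11 → 12: 6/11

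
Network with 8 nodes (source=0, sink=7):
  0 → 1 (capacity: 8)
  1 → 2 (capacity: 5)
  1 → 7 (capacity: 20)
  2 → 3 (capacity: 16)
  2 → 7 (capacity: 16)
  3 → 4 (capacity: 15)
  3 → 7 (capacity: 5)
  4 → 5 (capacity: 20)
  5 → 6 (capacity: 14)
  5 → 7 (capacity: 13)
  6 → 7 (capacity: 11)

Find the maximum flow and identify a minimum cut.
Max flow = 8, Min cut edges: (0,1)

Maximum flow: 8
Minimum cut: (0,1)
Partition: S = [0], T = [1, 2, 3, 4, 5, 6, 7]

Max-flow min-cut theorem verified: both equal 8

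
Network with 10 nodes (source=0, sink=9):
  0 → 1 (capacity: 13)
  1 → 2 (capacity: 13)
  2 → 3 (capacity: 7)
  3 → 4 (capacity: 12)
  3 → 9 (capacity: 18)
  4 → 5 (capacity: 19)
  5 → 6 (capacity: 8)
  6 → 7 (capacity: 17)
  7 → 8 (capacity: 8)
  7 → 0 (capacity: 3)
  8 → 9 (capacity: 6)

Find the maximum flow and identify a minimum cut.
Max flow = 7, Min cut edges: (2,3)

Maximum flow: 7
Minimum cut: (2,3)
Partition: S = [0, 1, 2], T = [3, 4, 5, 6, 7, 8, 9]

Max-flow min-cut theorem verified: both equal 7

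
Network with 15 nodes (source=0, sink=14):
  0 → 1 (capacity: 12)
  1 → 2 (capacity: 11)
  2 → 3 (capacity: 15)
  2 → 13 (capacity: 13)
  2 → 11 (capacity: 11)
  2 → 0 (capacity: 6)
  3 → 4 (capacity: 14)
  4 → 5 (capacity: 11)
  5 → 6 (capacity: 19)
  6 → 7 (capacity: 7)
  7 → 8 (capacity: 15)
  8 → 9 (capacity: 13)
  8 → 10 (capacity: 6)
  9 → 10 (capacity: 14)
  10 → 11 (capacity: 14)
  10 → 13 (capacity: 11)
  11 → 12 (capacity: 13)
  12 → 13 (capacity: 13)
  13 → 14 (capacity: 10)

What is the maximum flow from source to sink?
Maximum flow = 10

Max flow: 10

Flow assignment:
  0 → 1: 11/12
  1 → 2: 11/11
  2 → 13: 10/13
  2 → 0: 1/6
  13 → 14: 10/10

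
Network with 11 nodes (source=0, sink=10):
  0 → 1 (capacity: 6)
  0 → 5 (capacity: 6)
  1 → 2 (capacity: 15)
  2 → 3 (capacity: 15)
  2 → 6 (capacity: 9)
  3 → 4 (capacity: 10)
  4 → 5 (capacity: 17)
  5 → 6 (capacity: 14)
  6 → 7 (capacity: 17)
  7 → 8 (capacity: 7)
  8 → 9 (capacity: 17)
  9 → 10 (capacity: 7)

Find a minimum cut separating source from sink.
Min cut value = 7, edges: (9,10)

Min cut value: 7
Partition: S = [0, 1, 2, 3, 4, 5, 6, 7, 8, 9], T = [10]
Cut edges: (9,10)

By max-flow min-cut theorem, max flow = min cut = 7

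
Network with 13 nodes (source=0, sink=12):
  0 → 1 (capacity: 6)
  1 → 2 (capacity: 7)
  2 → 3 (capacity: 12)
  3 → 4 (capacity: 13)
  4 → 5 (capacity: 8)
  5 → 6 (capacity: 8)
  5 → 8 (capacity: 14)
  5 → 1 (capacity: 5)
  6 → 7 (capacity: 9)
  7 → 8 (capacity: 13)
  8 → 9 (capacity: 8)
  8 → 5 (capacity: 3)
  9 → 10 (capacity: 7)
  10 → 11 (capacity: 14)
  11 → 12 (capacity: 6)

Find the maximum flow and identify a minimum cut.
Max flow = 6, Min cut edges: (11,12)

Maximum flow: 6
Minimum cut: (11,12)
Partition: S = [0, 1, 2, 3, 4, 5, 6, 7, 8, 9, 10, 11], T = [12]

Max-flow min-cut theorem verified: both equal 6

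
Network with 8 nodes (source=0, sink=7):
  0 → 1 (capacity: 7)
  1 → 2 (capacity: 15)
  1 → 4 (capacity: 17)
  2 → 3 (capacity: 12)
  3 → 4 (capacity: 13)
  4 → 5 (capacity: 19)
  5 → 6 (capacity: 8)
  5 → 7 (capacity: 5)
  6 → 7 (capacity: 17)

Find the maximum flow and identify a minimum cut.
Max flow = 7, Min cut edges: (0,1)

Maximum flow: 7
Minimum cut: (0,1)
Partition: S = [0], T = [1, 2, 3, 4, 5, 6, 7]

Max-flow min-cut theorem verified: both equal 7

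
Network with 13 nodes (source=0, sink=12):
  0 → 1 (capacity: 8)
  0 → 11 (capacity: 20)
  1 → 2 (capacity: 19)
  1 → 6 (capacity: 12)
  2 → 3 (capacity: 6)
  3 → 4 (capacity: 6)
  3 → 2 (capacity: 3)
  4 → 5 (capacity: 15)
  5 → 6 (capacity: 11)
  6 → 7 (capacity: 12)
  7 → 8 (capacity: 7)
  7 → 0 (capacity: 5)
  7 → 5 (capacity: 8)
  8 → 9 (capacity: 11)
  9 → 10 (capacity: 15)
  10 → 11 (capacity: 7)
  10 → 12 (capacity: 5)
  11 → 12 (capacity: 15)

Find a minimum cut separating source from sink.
Min cut value = 20, edges: (10,12), (11,12)

Min cut value: 20
Partition: S = [0, 1, 2, 3, 4, 5, 6, 7, 8, 9, 10, 11], T = [12]
Cut edges: (10,12), (11,12)

By max-flow min-cut theorem, max flow = min cut = 20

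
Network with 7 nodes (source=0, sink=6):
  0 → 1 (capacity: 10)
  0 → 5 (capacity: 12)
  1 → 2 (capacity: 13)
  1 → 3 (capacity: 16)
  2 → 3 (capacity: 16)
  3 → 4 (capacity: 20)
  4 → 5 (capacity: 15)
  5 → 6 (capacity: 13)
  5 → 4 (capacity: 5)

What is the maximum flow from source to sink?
Maximum flow = 13

Max flow: 13

Flow assignment:
  0 → 1: 10/10
  0 → 5: 3/12
  1 → 3: 10/16
  3 → 4: 10/20
  4 → 5: 10/15
  5 → 6: 13/13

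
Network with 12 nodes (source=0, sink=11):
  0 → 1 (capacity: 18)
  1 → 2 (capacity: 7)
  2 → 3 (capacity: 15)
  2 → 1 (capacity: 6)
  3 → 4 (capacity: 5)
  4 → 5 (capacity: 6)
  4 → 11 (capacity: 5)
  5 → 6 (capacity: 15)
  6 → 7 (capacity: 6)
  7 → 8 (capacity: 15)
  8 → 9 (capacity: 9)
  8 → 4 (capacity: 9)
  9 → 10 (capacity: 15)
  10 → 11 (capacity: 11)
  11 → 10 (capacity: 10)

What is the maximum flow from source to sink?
Maximum flow = 5

Max flow: 5

Flow assignment:
  0 → 1: 5/18
  1 → 2: 5/7
  2 → 3: 5/15
  3 → 4: 5/5
  4 → 11: 5/5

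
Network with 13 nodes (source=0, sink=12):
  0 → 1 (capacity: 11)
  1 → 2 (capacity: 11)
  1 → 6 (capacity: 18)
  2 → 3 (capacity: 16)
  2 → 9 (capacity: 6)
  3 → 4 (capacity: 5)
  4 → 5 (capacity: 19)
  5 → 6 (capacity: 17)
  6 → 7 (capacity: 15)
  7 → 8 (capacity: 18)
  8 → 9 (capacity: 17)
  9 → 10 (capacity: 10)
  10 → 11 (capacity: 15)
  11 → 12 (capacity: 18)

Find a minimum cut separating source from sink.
Min cut value = 10, edges: (9,10)

Min cut value: 10
Partition: S = [0, 1, 2, 3, 4, 5, 6, 7, 8, 9], T = [10, 11, 12]
Cut edges: (9,10)

By max-flow min-cut theorem, max flow = min cut = 10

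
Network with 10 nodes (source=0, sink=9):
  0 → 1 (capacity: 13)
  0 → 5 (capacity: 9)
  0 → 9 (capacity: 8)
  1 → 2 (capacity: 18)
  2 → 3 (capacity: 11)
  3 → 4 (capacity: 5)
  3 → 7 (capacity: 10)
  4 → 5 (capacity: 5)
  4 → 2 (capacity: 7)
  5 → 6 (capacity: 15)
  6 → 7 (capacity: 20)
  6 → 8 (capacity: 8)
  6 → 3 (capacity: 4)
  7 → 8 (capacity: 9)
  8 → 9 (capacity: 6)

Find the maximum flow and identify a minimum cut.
Max flow = 14, Min cut edges: (0,9), (8,9)

Maximum flow: 14
Minimum cut: (0,9), (8,9)
Partition: S = [0, 1, 2, 3, 4, 5, 6, 7, 8], T = [9]

Max-flow min-cut theorem verified: both equal 14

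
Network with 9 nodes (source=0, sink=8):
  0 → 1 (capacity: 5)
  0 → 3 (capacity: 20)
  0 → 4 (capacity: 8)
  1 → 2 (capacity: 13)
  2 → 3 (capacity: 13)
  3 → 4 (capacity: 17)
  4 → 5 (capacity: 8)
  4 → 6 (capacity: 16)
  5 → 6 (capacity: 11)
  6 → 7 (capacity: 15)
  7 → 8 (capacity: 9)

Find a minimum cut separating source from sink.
Min cut value = 9, edges: (7,8)

Min cut value: 9
Partition: S = [0, 1, 2, 3, 4, 5, 6, 7], T = [8]
Cut edges: (7,8)

By max-flow min-cut theorem, max flow = min cut = 9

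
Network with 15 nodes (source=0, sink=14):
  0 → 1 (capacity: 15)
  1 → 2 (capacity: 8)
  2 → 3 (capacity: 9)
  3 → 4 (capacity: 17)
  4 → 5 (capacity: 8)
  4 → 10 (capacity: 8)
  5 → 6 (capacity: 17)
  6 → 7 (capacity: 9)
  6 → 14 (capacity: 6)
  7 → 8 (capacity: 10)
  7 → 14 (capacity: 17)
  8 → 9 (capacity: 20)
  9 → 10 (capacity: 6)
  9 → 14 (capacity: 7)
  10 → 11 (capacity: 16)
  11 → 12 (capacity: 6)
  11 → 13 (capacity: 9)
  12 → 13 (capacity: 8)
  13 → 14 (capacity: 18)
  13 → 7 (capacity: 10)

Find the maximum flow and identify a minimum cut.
Max flow = 8, Min cut edges: (1,2)

Maximum flow: 8
Minimum cut: (1,2)
Partition: S = [0, 1], T = [2, 3, 4, 5, 6, 7, 8, 9, 10, 11, 12, 13, 14]

Max-flow min-cut theorem verified: both equal 8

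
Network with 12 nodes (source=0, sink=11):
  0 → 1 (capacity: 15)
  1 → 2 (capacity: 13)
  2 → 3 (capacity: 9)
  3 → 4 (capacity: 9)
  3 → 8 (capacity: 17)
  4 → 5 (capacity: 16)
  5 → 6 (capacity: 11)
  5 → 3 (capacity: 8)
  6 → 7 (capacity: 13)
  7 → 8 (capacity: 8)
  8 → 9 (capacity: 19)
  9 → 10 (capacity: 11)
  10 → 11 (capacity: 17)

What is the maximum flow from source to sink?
Maximum flow = 9

Max flow: 9

Flow assignment:
  0 → 1: 9/15
  1 → 2: 9/13
  2 → 3: 9/9
  3 → 8: 9/17
  8 → 9: 9/19
  9 → 10: 9/11
  10 → 11: 9/17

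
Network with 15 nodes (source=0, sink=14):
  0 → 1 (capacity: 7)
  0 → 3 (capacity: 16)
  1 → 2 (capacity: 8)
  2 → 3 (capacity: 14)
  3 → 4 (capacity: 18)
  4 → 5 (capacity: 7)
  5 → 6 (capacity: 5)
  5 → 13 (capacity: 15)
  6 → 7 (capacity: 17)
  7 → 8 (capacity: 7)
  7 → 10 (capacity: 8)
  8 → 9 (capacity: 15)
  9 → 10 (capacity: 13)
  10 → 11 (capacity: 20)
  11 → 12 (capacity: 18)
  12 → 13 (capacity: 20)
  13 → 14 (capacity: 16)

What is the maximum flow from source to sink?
Maximum flow = 7

Max flow: 7

Flow assignment:
  0 → 1: 2/7
  0 → 3: 5/16
  1 → 2: 2/8
  2 → 3: 2/14
  3 → 4: 7/18
  4 → 5: 7/7
  5 → 13: 7/15
  13 → 14: 7/16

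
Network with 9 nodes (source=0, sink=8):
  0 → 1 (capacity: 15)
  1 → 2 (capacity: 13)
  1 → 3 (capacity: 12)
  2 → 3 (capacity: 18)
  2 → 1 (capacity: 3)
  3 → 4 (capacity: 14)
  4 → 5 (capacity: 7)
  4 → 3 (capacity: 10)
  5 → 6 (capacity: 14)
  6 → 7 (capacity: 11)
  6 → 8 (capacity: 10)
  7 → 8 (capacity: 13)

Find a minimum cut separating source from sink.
Min cut value = 7, edges: (4,5)

Min cut value: 7
Partition: S = [0, 1, 2, 3, 4], T = [5, 6, 7, 8]
Cut edges: (4,5)

By max-flow min-cut theorem, max flow = min cut = 7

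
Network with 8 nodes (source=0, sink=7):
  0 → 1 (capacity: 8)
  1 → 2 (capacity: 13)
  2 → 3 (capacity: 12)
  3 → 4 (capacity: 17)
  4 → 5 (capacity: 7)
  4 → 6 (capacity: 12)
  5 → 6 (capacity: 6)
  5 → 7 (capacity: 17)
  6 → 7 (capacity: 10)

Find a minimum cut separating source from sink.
Min cut value = 8, edges: (0,1)

Min cut value: 8
Partition: S = [0], T = [1, 2, 3, 4, 5, 6, 7]
Cut edges: (0,1)

By max-flow min-cut theorem, max flow = min cut = 8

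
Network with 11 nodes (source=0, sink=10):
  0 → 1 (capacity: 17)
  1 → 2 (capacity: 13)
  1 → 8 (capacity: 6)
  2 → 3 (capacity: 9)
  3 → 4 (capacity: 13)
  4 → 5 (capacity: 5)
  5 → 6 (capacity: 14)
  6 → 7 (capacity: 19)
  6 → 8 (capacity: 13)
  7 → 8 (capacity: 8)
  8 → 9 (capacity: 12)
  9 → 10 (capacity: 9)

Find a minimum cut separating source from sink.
Min cut value = 9, edges: (9,10)

Min cut value: 9
Partition: S = [0, 1, 2, 3, 4, 5, 6, 7, 8, 9], T = [10]
Cut edges: (9,10)

By max-flow min-cut theorem, max flow = min cut = 9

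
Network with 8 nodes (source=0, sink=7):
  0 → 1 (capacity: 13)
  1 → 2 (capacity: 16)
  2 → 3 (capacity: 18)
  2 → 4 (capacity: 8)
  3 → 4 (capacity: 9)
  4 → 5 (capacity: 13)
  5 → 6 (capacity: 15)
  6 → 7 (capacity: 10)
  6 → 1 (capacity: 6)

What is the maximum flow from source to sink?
Maximum flow = 10

Max flow: 10

Flow assignment:
  0 → 1: 10/13
  1 → 2: 13/16
  2 → 3: 5/18
  2 → 4: 8/8
  3 → 4: 5/9
  4 → 5: 13/13
  5 → 6: 13/15
  6 → 7: 10/10
  6 → 1: 3/6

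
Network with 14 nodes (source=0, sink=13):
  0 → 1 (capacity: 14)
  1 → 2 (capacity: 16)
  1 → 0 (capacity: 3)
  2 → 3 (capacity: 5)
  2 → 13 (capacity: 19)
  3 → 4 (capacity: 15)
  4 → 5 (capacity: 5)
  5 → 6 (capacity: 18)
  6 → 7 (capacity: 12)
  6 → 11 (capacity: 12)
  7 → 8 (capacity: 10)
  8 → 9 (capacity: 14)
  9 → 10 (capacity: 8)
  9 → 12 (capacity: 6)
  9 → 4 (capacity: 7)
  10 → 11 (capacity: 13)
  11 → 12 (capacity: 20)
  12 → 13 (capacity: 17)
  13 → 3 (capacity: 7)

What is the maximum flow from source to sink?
Maximum flow = 14

Max flow: 14

Flow assignment:
  0 → 1: 14/14
  1 → 2: 14/16
  2 → 13: 14/19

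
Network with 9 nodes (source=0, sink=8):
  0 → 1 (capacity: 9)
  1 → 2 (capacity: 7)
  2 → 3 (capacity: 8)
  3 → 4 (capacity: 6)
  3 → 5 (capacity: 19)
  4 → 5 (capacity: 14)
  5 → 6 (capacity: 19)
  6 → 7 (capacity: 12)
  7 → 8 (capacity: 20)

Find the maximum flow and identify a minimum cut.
Max flow = 7, Min cut edges: (1,2)

Maximum flow: 7
Minimum cut: (1,2)
Partition: S = [0, 1], T = [2, 3, 4, 5, 6, 7, 8]

Max-flow min-cut theorem verified: both equal 7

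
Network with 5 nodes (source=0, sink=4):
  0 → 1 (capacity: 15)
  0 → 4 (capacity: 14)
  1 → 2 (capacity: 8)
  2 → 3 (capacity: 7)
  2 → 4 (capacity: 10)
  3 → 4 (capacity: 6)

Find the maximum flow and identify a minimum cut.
Max flow = 22, Min cut edges: (0,4), (1,2)

Maximum flow: 22
Minimum cut: (0,4), (1,2)
Partition: S = [0, 1], T = [2, 3, 4]

Max-flow min-cut theorem verified: both equal 22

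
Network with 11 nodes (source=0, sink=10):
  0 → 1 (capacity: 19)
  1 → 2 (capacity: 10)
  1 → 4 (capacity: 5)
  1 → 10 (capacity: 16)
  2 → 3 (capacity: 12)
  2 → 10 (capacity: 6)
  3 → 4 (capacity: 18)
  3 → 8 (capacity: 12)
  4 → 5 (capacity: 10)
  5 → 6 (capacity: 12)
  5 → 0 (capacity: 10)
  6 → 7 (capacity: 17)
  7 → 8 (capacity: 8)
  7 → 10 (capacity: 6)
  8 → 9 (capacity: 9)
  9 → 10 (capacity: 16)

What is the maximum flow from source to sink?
Maximum flow = 19

Max flow: 19

Flow assignment:
  0 → 1: 19/19
  1 → 2: 3/10
  1 → 10: 16/16
  2 → 10: 3/6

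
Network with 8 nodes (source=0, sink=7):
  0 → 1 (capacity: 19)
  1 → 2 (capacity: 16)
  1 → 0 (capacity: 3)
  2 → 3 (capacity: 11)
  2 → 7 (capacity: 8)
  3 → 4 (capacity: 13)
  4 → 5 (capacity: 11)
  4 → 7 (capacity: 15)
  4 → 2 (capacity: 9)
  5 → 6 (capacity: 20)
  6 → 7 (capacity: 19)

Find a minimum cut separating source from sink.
Min cut value = 16, edges: (1,2)

Min cut value: 16
Partition: S = [0, 1], T = [2, 3, 4, 5, 6, 7]
Cut edges: (1,2)

By max-flow min-cut theorem, max flow = min cut = 16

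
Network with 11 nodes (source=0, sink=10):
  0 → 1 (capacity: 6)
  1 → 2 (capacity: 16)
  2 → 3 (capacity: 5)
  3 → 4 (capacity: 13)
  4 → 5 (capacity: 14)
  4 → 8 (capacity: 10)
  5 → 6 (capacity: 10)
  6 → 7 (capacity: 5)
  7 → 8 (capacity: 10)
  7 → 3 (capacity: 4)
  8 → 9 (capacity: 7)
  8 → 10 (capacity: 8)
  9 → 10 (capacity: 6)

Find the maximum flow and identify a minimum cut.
Max flow = 5, Min cut edges: (2,3)

Maximum flow: 5
Minimum cut: (2,3)
Partition: S = [0, 1, 2], T = [3, 4, 5, 6, 7, 8, 9, 10]

Max-flow min-cut theorem verified: both equal 5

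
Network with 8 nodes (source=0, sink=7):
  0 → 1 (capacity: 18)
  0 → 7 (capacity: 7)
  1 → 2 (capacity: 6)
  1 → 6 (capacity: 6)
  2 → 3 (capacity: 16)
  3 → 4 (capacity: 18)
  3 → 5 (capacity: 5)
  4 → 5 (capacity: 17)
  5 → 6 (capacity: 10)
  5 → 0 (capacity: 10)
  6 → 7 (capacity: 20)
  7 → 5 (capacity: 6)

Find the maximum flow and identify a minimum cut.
Max flow = 19, Min cut edges: (0,7), (1,2), (1,6)

Maximum flow: 19
Minimum cut: (0,7), (1,2), (1,6)
Partition: S = [0, 1], T = [2, 3, 4, 5, 6, 7]

Max-flow min-cut theorem verified: both equal 19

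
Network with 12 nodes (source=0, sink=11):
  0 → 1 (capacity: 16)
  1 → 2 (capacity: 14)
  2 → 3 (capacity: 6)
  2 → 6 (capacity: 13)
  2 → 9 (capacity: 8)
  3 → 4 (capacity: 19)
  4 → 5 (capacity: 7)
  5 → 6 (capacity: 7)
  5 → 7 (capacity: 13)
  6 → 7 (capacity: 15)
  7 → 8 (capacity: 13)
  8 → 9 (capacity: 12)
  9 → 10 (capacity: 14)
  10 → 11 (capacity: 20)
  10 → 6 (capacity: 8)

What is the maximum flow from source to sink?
Maximum flow = 14

Max flow: 14

Flow assignment:
  0 → 1: 14/16
  1 → 2: 14/14
  2 → 6: 6/13
  2 → 9: 8/8
  6 → 7: 6/15
  7 → 8: 6/13
  8 → 9: 6/12
  9 → 10: 14/14
  10 → 11: 14/20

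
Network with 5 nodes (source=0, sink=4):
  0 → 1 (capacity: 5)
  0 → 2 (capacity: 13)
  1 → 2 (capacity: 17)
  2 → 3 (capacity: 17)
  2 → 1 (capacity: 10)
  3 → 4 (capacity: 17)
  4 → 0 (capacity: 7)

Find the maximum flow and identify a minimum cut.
Max flow = 17, Min cut edges: (3,4)

Maximum flow: 17
Minimum cut: (3,4)
Partition: S = [0, 1, 2, 3], T = [4]

Max-flow min-cut theorem verified: both equal 17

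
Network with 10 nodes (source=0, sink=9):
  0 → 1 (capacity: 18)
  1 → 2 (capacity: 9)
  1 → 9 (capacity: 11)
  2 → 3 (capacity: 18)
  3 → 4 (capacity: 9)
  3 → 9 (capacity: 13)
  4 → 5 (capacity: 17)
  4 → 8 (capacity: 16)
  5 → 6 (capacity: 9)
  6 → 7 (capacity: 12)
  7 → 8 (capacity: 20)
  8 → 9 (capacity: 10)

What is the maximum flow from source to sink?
Maximum flow = 18

Max flow: 18

Flow assignment:
  0 → 1: 18/18
  1 → 2: 7/9
  1 → 9: 11/11
  2 → 3: 7/18
  3 → 9: 7/13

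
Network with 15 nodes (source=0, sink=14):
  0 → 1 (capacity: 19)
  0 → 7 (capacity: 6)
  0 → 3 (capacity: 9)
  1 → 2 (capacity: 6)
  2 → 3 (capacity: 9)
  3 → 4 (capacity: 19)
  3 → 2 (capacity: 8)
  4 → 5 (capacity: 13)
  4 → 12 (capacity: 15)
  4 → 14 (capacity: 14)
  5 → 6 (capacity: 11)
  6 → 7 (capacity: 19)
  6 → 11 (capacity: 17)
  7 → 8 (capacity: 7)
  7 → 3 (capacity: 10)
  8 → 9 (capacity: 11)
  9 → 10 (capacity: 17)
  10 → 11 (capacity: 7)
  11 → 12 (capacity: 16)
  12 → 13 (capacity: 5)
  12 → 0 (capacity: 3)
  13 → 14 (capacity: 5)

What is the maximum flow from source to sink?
Maximum flow = 19

Max flow: 19

Flow assignment:
  0 → 1: 6/19
  0 → 7: 6/6
  0 → 3: 9/9
  1 → 2: 6/6
  2 → 3: 6/9
  3 → 4: 19/19
  4 → 12: 5/15
  4 → 14: 14/14
  7 → 8: 2/7
  7 → 3: 4/10
  8 → 9: 2/11
  9 → 10: 2/17
  10 → 11: 2/7
  11 → 12: 2/16
  12 → 13: 5/5
  12 → 0: 2/3
  13 → 14: 5/5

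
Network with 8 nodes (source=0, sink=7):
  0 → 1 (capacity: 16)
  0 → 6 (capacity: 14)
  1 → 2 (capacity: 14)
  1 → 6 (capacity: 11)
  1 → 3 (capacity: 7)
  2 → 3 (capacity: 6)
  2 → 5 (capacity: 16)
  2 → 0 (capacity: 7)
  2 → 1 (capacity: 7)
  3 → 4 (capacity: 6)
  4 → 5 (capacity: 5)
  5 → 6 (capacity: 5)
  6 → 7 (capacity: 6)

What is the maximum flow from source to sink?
Maximum flow = 6

Max flow: 6

Flow assignment:
  0 → 1: 5/16
  0 → 6: 1/14
  1 → 2: 5/14
  2 → 5: 5/16
  5 → 6: 5/5
  6 → 7: 6/6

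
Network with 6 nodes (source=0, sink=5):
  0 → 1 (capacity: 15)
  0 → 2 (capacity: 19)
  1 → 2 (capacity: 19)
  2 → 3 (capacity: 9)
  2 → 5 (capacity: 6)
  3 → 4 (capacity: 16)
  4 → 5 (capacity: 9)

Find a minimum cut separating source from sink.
Min cut value = 15, edges: (2,5), (4,5)

Min cut value: 15
Partition: S = [0, 1, 2, 3, 4], T = [5]
Cut edges: (2,5), (4,5)

By max-flow min-cut theorem, max flow = min cut = 15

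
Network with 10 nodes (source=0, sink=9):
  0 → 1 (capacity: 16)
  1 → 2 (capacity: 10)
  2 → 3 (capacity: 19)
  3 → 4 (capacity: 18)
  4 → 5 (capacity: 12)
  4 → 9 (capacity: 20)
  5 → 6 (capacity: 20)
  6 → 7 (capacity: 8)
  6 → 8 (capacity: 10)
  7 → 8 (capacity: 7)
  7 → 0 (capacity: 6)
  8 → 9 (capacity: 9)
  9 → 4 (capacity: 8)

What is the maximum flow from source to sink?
Maximum flow = 10

Max flow: 10

Flow assignment:
  0 → 1: 10/16
  1 → 2: 10/10
  2 → 3: 10/19
  3 → 4: 10/18
  4 → 9: 10/20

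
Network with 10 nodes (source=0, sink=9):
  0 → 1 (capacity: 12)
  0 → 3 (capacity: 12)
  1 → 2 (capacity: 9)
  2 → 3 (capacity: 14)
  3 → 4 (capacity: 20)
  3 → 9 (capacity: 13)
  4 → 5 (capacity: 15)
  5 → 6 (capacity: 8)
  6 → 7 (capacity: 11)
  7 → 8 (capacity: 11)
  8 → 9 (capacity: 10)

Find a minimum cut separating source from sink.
Min cut value = 21, edges: (3,9), (5,6)

Min cut value: 21
Partition: S = [0, 1, 2, 3, 4, 5], T = [6, 7, 8, 9]
Cut edges: (3,9), (5,6)

By max-flow min-cut theorem, max flow = min cut = 21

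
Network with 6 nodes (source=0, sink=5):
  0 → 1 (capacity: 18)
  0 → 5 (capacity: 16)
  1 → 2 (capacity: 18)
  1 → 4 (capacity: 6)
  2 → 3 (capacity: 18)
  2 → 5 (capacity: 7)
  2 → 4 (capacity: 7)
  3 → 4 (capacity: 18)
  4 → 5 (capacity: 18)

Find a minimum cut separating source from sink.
Min cut value = 34, edges: (0,1), (0,5)

Min cut value: 34
Partition: S = [0], T = [1, 2, 3, 4, 5]
Cut edges: (0,1), (0,5)

By max-flow min-cut theorem, max flow = min cut = 34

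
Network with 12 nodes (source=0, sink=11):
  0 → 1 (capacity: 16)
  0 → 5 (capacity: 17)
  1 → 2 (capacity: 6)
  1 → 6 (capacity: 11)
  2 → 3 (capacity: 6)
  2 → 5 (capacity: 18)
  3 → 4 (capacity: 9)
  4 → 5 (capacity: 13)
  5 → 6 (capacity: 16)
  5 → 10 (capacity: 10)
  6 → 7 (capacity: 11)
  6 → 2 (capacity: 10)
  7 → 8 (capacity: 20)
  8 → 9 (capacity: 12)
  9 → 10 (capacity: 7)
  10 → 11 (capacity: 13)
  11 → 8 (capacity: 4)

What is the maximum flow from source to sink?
Maximum flow = 13

Max flow: 13

Flow assignment:
  0 → 1: 13/16
  1 → 2: 2/6
  1 → 6: 11/11
  2 → 3: 6/6
  2 → 5: 6/18
  3 → 4: 6/9
  4 → 5: 6/13
  5 → 6: 6/16
  5 → 10: 6/10
  6 → 7: 7/11
  6 → 2: 10/10
  7 → 8: 7/20
  8 → 9: 7/12
  9 → 10: 7/7
  10 → 11: 13/13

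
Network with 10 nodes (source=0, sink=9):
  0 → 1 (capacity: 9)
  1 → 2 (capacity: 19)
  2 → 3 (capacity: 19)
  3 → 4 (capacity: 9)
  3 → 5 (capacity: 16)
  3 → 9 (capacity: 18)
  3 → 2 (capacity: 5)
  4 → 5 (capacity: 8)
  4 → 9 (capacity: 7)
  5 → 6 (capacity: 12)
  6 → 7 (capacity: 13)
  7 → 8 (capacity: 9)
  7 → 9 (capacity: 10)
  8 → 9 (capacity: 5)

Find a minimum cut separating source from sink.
Min cut value = 9, edges: (0,1)

Min cut value: 9
Partition: S = [0], T = [1, 2, 3, 4, 5, 6, 7, 8, 9]
Cut edges: (0,1)

By max-flow min-cut theorem, max flow = min cut = 9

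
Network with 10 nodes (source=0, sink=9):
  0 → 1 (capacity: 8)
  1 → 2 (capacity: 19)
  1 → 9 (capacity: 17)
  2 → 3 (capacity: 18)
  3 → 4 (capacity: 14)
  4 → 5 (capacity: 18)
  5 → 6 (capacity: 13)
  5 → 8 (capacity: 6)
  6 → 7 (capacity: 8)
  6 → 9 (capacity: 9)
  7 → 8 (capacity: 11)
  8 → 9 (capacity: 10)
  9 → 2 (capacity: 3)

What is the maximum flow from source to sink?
Maximum flow = 8

Max flow: 8

Flow assignment:
  0 → 1: 8/8
  1 → 9: 8/17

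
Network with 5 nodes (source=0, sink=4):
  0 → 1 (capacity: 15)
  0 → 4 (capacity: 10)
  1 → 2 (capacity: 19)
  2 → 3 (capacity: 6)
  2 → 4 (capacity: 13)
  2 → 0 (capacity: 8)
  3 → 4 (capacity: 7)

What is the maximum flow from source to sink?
Maximum flow = 25

Max flow: 25

Flow assignment:
  0 → 1: 15/15
  0 → 4: 10/10
  1 → 2: 15/19
  2 → 3: 2/6
  2 → 4: 13/13
  3 → 4: 2/7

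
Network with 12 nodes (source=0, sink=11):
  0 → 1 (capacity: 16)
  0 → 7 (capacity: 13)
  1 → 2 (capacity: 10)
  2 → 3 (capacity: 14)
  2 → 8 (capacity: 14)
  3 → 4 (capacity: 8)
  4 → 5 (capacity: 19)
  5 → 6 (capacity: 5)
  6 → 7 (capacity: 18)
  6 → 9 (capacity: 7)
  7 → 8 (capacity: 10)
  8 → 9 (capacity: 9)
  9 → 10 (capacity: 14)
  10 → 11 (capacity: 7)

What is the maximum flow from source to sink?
Maximum flow = 7

Max flow: 7

Flow assignment:
  0 → 1: 5/16
  0 → 7: 2/13
  1 → 2: 5/10
  2 → 3: 5/14
  3 → 4: 5/8
  4 → 5: 5/19
  5 → 6: 5/5
  6 → 7: 5/18
  7 → 8: 7/10
  8 → 9: 7/9
  9 → 10: 7/14
  10 → 11: 7/7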